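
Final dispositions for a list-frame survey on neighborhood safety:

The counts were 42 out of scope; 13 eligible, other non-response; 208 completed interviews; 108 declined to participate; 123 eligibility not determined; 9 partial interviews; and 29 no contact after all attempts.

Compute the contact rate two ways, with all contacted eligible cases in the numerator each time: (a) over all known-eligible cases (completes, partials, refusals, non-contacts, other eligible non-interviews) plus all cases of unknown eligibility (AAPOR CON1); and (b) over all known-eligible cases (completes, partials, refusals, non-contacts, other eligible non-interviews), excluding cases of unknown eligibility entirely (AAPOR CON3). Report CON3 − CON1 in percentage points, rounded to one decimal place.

23.1

Num → 208 + 9 + 108 + 13 = 338
Base → 208 + 9 + 108 + 29 + 13 + 123 = 490
CON1 = 338 / 490 = 0.6898
Base → 208 + 9 + 108 + 29 + 13 = 367
CON3 = 338 / 367 = 0.9210
Difference = 92.10 − 68.98 = 23.12 percentage points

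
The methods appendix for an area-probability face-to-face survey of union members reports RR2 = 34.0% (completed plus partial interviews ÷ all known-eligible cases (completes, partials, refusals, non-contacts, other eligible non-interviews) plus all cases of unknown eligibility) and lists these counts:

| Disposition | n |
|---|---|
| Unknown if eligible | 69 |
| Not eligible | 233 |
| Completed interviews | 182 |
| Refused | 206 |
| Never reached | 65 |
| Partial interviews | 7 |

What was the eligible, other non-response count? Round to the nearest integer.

27

Numerator → 182 + 7 = 189
RR2 = 189 / D = 0.340
D = 189 / 0.340 = 555.9
Remaining denominator categories sum to 529
eligible, other non-response = 555.9 − 529 ≈ 27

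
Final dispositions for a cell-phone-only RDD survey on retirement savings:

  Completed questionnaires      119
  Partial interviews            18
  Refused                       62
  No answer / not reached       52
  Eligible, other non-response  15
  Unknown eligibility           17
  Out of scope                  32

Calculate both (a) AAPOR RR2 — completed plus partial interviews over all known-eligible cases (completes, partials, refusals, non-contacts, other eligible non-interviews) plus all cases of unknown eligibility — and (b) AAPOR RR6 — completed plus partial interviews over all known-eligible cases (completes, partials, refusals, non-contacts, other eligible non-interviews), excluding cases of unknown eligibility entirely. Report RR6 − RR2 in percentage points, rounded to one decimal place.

3.1

Top → 119 + 18 = 137
Denominator → 119 + 18 + 62 + 52 + 15 + 17 = 283
RR2 = 137 / 283 = 0.4841
Denominator → 119 + 18 + 62 + 52 + 15 = 266
RR6 = 137 / 266 = 0.5150
Difference = 51.50 − 48.41 = 3.09 percentage points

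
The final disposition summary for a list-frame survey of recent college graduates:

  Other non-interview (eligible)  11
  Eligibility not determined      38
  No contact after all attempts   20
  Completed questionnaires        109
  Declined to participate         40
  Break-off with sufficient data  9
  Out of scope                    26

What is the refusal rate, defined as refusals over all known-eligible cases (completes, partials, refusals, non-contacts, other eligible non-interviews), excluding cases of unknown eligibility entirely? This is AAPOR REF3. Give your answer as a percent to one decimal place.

21.2%

Numerator → 40
Denom → 109 + 9 + 40 + 20 + 11 = 189
REF3 = 40 / 189 = 0.2116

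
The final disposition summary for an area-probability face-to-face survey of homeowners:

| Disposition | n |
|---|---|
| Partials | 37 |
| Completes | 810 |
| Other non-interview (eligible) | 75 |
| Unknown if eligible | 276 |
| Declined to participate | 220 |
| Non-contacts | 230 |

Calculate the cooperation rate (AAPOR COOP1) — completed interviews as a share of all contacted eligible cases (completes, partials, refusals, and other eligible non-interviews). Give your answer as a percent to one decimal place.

70.9%

Num = 810
Denom = 810 + 37 + 220 + 75 = 1142
COOP1 = 810 / 1142 = 0.7093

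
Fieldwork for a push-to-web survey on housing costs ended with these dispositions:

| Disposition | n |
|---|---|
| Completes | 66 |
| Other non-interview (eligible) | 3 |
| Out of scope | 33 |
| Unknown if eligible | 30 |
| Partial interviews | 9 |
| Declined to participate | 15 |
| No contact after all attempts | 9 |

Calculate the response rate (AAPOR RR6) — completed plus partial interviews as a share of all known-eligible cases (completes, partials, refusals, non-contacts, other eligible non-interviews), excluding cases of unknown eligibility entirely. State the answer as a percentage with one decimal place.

Num → 66 + 9 = 75
Base → 66 + 9 + 15 + 9 + 3 = 102
RR6 = 75 / 102 = 0.7353

73.5%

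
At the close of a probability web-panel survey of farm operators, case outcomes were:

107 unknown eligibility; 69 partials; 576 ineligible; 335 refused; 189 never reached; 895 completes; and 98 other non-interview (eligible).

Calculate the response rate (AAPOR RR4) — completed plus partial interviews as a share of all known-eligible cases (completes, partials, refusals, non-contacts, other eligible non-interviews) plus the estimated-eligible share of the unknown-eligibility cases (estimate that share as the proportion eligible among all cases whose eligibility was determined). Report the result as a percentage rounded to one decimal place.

Numerator: 895 + 69 = 964
Determined eligible: 895 + 69 + 335 + 189 + 98 = 1586
e = 1586 / (1586 + 576) = 1586 / 2162 = 0.7336
e × U: 0.7336 × 107 = 78.50
Denominator: 1586 + 78.50 = 1664.50
RR4 = 964 / 1664.50 = 0.5792

57.9%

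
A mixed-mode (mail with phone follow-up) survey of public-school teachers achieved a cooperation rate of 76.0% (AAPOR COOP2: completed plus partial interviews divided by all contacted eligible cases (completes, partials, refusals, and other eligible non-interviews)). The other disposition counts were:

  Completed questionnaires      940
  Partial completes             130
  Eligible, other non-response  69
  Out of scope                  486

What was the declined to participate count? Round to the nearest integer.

269

Numerator = 940 + 130 = 1070
COOP2 = 1070 / D = 0.760
D = 1070 / 0.760 = 1407.9
Rest of base = 1139
declined to participate = 1407.9 − 1139 ≈ 269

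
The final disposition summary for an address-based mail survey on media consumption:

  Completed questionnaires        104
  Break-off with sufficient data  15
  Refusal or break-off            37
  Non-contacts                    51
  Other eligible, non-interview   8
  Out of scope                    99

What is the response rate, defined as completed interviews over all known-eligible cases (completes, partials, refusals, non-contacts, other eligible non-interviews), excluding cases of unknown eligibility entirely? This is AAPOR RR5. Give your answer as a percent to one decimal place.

Numerator → 104
Denominator → 104 + 15 + 37 + 51 + 8 = 215
RR5 = 104 / 215 = 0.4837

48.4%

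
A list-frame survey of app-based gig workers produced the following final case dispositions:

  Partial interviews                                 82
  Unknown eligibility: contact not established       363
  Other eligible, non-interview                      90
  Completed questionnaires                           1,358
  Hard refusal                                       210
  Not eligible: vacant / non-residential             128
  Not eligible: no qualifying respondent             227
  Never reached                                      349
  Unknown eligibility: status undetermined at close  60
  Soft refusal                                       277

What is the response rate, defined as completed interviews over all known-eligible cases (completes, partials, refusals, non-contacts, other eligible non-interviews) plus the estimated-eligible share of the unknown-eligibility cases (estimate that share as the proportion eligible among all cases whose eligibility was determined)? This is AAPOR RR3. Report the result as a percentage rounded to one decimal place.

49.7%

Refusal or break-off = 210 + 277 = 487
Eligibility not determined = 363 + 60 = 423
Screened out, ineligible = 227 + 128 = 355
Numerator → 1358
Known eligible → 1358 + 82 + 487 + 349 + 90 = 2366
e = 2366 / (2366 + 355) = 2366 / 2721 = 0.8695
Eligible share of unknowns → 0.8695 × 423 = 367.80
Denom → 2366 + 367.80 = 2733.80
RR3 = 1358 / 2733.80 = 0.4967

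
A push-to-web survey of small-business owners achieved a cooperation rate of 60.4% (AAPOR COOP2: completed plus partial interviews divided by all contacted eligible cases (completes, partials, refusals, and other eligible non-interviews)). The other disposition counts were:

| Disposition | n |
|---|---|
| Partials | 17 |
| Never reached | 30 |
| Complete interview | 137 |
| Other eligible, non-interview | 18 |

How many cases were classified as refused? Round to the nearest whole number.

Num = 137 + 17 = 154
COOP2 = 154 / D = 0.604
D = 154 / 0.604 = 255.0
Remaining denominator categories sum to 172
refused = 255.0 − 172 ≈ 83

83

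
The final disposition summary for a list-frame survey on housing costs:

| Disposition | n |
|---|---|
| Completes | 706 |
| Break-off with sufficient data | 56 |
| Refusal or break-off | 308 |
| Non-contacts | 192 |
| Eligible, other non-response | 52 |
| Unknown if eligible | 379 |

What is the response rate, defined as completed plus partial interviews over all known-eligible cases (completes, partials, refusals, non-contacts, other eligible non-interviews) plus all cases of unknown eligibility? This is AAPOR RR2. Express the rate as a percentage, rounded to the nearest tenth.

45.0%

Numerator → 706 + 56 = 762
Base → 706 + 56 + 308 + 192 + 52 + 379 = 1693
RR2 = 762 / 1693 = 0.4501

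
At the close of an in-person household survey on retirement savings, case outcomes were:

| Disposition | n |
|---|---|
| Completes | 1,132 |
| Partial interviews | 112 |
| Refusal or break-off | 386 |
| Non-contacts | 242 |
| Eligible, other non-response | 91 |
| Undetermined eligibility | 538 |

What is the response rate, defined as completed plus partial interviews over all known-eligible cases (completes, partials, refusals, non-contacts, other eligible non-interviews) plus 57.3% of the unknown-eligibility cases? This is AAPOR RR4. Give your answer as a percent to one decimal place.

Top → 1132 + 112 = 1244
Determined eligible → 1132 + 112 + 386 + 242 + 91 = 1963
Estimated eligible among unknowns → 0.5730 × 538 = 308.27
Denom → 1963 + 308.27 = 2271.27
RR4 = 1244 / 2271.27 = 0.5477

54.8%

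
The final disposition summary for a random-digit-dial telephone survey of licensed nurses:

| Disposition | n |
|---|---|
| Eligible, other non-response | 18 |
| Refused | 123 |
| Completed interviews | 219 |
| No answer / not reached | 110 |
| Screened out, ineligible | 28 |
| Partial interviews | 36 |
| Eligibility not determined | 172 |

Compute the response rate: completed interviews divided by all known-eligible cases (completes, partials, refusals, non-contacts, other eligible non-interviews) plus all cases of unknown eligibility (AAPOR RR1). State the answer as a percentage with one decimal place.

32.3%

Numerator → 219
Denom → 219 + 36 + 123 + 110 + 18 + 172 = 678
RR1 = 219 / 678 = 0.3230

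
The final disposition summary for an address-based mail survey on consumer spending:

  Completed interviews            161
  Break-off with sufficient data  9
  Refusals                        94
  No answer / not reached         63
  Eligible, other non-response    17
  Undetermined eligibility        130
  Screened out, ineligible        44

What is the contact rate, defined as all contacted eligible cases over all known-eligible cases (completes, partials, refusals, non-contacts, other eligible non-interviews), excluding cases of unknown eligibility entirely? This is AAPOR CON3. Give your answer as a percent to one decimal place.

81.7%

Top → 161 + 9 + 94 + 17 = 281
Denominator → 161 + 9 + 94 + 63 + 17 = 344
CON3 = 281 / 344 = 0.8169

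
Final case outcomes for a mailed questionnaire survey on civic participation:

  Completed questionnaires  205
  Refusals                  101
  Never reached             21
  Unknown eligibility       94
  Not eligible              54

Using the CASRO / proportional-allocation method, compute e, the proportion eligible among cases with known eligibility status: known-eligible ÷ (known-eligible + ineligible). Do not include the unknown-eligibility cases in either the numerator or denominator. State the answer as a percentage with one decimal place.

85.8%

Eligible (known) = 205 + 101 + 21 = 327
e = 327 / (327 + 54) = 327 / 381 = 0.8583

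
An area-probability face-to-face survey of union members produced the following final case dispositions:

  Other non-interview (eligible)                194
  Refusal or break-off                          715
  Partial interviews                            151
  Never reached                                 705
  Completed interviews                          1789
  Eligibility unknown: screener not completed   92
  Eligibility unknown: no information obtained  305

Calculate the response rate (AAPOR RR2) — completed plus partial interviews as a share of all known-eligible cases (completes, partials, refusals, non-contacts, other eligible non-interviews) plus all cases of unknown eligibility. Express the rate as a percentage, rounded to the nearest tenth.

49.1%

Unknown eligibility = 92 + 305 = 397
Top: 1789 + 151 = 1940
Denominator: 1789 + 151 + 715 + 705 + 194 + 397 = 3951
RR2 = 1940 / 3951 = 0.4910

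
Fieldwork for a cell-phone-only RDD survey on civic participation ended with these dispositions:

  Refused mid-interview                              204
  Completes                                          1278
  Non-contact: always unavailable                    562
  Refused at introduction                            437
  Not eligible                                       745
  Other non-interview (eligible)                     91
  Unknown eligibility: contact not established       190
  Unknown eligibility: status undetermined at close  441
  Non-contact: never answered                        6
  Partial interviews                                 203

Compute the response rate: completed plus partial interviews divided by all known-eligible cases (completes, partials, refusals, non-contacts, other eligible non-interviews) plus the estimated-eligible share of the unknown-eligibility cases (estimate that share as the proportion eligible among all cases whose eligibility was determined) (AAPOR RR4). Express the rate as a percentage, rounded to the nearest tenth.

Refusal or break-off = 437 + 204 = 641
Non-contacts = 6 + 562 = 568
Unknown if eligible = 190 + 441 = 631
Numerator = 1278 + 203 = 1481
Known eligible = 1278 + 203 + 641 + 568 + 91 = 2781
e = 2781 / (2781 + 745) = 2781 / 3526 = 0.7887
Estimated eligible among unknowns = 0.7887 × 631 = 497.67
Denominator = 2781 + 497.67 = 3278.67
RR4 = 1481 / 3278.67 = 0.4517

45.2%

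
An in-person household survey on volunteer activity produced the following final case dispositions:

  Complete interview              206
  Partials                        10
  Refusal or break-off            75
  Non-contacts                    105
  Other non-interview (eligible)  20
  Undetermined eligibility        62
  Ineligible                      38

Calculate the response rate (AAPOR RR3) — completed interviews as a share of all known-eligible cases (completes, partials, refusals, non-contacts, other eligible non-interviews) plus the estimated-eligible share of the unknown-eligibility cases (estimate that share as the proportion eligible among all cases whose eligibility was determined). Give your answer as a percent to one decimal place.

Numerator → 206
Determined eligible → 206 + 10 + 75 + 105 + 20 = 416
e = 416 / (416 + 38) = 416 / 454 = 0.9163
Eligible share of unknowns → 0.9163 × 62 = 56.81
Denominator → 416 + 56.81 = 472.81
RR3 = 206 / 472.81 = 0.4357

43.6%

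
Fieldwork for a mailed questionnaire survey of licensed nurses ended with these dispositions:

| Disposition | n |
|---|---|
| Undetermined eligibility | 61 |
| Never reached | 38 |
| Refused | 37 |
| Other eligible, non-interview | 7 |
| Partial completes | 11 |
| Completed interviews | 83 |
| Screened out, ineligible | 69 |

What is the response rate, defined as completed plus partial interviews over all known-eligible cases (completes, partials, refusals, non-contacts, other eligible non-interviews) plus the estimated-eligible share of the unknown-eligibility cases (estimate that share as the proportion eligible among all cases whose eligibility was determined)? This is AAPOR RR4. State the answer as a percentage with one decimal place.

42.8%

Top → 83 + 11 = 94
Known eligible → 83 + 11 + 37 + 38 + 7 = 176
e = 176 / (176 + 69) = 176 / 245 = 0.7184
e × U → 0.7184 × 61 = 43.82
Denom → 176 + 43.82 = 219.82
RR4 = 94 / 219.82 = 0.4276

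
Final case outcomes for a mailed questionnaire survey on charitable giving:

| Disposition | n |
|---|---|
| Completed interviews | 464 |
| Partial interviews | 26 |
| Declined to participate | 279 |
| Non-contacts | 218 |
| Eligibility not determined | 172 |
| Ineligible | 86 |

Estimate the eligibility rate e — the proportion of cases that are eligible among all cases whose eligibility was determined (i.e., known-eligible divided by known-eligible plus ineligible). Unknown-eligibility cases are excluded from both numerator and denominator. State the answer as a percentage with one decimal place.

Eligible (known) = 464 + 26 + 279 + 218 = 987
e = 987 / (987 + 86) = 987 / 1073 = 0.9199

92.0%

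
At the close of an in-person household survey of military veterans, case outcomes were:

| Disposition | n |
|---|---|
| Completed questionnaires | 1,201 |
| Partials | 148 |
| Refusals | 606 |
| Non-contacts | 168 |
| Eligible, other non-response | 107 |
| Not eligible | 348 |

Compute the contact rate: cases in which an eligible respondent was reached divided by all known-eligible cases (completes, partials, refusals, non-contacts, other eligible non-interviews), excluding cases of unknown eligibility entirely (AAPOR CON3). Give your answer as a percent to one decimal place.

92.5%

Numerator → 1201 + 148 + 606 + 107 = 2062
Denom → 1201 + 148 + 606 + 168 + 107 = 2230
CON3 = 2062 / 2230 = 0.9247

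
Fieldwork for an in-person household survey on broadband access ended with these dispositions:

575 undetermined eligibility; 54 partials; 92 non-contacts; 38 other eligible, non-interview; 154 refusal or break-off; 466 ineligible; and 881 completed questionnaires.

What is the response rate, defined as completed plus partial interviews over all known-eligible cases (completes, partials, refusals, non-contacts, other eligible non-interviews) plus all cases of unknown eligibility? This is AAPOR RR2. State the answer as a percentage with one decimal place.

Numerator → 881 + 54 = 935
Base → 881 + 54 + 154 + 92 + 38 + 575 = 1794
RR2 = 935 / 1794 = 0.5212

52.1%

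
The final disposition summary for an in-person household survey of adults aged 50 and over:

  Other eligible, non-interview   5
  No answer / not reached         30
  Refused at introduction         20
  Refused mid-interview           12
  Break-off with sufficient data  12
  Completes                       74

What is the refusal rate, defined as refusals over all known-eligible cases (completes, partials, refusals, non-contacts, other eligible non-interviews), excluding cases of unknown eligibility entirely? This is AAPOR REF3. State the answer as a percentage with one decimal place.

Declined to participate = 20 + 12 = 32
Num = 32
Base = 74 + 12 + 32 + 30 + 5 = 153
REF3 = 32 / 153 = 0.2092

20.9%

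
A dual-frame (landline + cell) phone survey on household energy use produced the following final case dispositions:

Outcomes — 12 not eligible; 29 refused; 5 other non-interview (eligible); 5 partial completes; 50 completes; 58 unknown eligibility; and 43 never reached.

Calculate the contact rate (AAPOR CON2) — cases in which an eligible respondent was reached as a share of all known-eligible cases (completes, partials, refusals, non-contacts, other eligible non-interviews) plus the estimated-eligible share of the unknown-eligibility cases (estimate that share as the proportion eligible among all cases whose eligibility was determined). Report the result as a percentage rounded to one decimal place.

48.1%

Top = 50 + 5 + 29 + 5 = 89
Determined eligible = 50 + 5 + 29 + 43 + 5 = 132
e = 132 / (132 + 12) = 132 / 144 = 0.9167
Eligible share of unknowns = 0.9167 × 58 = 53.17
Base = 132 + 53.17 = 185.17
CON2 = 89 / 185.17 = 0.4806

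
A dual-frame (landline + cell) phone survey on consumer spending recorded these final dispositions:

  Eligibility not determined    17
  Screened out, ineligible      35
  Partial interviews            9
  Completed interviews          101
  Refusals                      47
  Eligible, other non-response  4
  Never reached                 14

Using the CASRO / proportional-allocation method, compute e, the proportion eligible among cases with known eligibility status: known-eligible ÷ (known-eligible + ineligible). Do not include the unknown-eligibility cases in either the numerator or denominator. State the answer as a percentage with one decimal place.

83.3%

Eligible (known) → 101 + 9 + 47 + 14 + 4 = 175
e = 175 / (175 + 35) = 175 / 210 = 0.8333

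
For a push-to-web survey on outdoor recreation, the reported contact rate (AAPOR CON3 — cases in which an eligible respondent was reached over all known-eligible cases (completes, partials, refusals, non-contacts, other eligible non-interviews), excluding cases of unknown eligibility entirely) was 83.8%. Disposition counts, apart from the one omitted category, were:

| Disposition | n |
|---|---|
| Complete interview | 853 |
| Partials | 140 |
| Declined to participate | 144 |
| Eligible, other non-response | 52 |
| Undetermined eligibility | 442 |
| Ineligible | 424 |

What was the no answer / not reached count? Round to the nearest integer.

230

Top = 853 + 140 + 144 + 52 = 1189
CON3 = 1189 / D = 0.838
D = 1189 / 0.838 = 1418.9
Other denominator terms total 1189
no answer / not reached = 1418.9 − 1189 ≈ 230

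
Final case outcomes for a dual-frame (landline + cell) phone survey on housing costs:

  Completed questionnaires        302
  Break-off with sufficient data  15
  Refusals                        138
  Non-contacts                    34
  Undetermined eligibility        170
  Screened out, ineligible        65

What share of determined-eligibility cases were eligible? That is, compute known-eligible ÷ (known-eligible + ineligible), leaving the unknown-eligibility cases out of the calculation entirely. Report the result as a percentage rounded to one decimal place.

88.3%

Determined eligible = 302 + 15 + 138 + 34 = 489
e = 489 / (489 + 65) = 489 / 554 = 0.8827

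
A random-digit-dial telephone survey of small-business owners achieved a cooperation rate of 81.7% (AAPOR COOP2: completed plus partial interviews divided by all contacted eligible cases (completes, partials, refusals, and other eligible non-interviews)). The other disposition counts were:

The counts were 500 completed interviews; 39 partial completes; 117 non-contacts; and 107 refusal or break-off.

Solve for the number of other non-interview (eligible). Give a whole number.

Numerator = 500 + 39 = 539
COOP2 = 539 / D = 0.817
D = 539 / 0.817 = 659.7
Rest of base = 646
other non-interview (eligible) = 659.7 − 646 ≈ 14

14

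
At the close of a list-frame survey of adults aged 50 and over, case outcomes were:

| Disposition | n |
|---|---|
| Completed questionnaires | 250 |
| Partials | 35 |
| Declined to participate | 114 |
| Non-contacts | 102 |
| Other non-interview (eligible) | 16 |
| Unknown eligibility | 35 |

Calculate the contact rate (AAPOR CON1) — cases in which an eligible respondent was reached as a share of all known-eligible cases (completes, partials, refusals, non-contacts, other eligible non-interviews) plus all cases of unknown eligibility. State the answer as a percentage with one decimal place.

Numerator → 250 + 35 + 114 + 16 = 415
Denom → 250 + 35 + 114 + 102 + 16 + 35 = 552
CON1 = 415 / 552 = 0.7518

75.2%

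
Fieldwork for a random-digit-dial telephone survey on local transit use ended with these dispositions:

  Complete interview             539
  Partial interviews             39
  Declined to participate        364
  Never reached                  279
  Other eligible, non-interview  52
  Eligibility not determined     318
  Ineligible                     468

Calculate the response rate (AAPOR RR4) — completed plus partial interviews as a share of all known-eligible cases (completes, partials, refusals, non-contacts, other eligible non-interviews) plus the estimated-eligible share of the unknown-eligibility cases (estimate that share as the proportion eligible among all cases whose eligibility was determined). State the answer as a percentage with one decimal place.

38.4%

Top → 539 + 39 = 578
Known eligible → 539 + 39 + 364 + 279 + 52 = 1273
e = 1273 / (1273 + 468) = 1273 / 1741 = 0.7312
Eligible share of unknowns → 0.7312 × 318 = 232.52
Base → 1273 + 232.52 = 1505.52
RR4 = 578 / 1505.52 = 0.3839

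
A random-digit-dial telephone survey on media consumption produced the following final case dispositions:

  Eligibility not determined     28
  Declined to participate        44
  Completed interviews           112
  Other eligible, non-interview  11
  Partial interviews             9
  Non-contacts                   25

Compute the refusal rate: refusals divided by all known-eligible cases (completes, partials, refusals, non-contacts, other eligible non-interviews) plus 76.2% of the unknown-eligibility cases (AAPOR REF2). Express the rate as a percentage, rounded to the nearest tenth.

Num → 44
Determined eligible → 112 + 9 + 44 + 25 + 11 = 201
Eligible share of unknowns → 0.7620 × 28 = 21.34
Denominator → 201 + 21.34 = 222.34
REF2 = 44 / 222.34 = 0.1979

19.8%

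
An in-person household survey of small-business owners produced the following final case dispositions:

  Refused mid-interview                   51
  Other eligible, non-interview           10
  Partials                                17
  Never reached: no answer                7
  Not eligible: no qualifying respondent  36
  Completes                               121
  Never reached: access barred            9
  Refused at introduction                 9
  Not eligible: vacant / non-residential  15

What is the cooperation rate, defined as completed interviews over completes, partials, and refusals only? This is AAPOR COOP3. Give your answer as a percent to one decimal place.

Refusals = 9 + 51 = 60
Never reached = 7 + 9 = 16
Screened out, ineligible = 36 + 15 = 51
Num → 121
Denom → 121 + 17 + 60 = 198
COOP3 = 121 / 198 = 0.6111

61.1%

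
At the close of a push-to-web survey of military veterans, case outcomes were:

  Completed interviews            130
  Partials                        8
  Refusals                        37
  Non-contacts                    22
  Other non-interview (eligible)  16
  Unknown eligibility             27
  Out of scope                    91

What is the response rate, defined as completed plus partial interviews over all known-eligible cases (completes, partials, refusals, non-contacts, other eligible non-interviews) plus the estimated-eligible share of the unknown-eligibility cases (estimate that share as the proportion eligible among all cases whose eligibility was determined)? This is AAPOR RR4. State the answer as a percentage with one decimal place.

59.5%

Top = 130 + 8 = 138
Determined eligible = 130 + 8 + 37 + 22 + 16 = 213
e = 213 / (213 + 91) = 213 / 304 = 0.7007
Estimated eligible among unknowns = 0.7007 × 27 = 18.92
Base = 213 + 18.92 = 231.92
RR4 = 138 / 231.92 = 0.5950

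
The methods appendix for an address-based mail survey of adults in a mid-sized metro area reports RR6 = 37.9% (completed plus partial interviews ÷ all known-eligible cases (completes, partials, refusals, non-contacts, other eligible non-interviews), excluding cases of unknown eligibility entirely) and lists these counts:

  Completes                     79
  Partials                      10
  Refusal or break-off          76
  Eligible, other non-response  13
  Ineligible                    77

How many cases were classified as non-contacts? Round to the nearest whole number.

57

Top → 79 + 10 = 89
RR6 = 89 / D = 0.379
D = 89 / 0.379 = 234.8
Rest of base = 178
non-contacts = 234.8 − 178 ≈ 57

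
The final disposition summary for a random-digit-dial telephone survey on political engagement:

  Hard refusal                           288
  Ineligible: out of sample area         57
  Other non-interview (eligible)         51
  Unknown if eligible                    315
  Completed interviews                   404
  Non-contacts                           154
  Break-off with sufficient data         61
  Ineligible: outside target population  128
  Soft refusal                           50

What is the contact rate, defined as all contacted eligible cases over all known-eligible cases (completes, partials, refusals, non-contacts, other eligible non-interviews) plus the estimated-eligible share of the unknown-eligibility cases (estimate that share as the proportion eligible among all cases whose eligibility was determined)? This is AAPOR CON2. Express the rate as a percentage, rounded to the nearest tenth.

67.0%

Refusals = 288 + 50 = 338
Screened out, ineligible = 128 + 57 = 185
Num: 404 + 61 + 338 + 51 = 854
Known eligible: 404 + 61 + 338 + 154 + 51 = 1008
e = 1008 / (1008 + 185) = 1008 / 1193 = 0.8449
Eligible share of unknowns: 0.8449 × 315 = 266.14
Denom: 1008 + 266.14 = 1274.14
CON2 = 854 / 1274.14 = 0.6703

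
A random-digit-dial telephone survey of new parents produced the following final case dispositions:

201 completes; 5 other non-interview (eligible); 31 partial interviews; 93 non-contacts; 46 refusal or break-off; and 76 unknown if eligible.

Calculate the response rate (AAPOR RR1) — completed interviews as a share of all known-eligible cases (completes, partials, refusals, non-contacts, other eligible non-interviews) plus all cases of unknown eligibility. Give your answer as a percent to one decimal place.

Num = 201
Base = 201 + 31 + 46 + 93 + 5 + 76 = 452
RR1 = 201 / 452 = 0.4447

44.5%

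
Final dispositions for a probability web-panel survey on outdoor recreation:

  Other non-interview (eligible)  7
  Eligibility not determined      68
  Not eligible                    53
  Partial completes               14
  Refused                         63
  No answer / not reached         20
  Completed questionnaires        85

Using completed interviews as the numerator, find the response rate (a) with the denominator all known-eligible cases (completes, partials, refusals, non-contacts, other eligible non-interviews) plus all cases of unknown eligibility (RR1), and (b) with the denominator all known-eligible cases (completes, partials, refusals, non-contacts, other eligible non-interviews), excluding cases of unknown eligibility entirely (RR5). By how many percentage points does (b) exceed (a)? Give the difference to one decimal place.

11.9

Num = 85
Denominator = 85 + 14 + 63 + 20 + 7 + 68 = 257
RR1 = 85 / 257 = 0.3307
Denominator = 85 + 14 + 63 + 20 + 7 = 189
RR5 = 85 / 189 = 0.4497
Difference = 44.97 − 33.07 = 11.90 percentage points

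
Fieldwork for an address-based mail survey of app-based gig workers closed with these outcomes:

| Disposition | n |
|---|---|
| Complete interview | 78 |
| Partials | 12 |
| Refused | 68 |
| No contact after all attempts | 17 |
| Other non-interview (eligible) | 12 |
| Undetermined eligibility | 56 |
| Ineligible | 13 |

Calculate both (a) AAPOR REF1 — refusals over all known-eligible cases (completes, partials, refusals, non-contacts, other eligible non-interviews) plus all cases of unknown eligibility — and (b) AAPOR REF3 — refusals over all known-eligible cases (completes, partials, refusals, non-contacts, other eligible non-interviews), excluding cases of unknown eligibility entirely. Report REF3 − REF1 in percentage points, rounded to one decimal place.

8.4

Numerator = 68
Denom = 78 + 12 + 68 + 17 + 12 + 56 = 243
REF1 = 68 / 243 = 0.2798
Denom = 78 + 12 + 68 + 17 + 12 = 187
REF3 = 68 / 187 = 0.3636
Difference = 36.36 − 27.98 = 8.38 percentage points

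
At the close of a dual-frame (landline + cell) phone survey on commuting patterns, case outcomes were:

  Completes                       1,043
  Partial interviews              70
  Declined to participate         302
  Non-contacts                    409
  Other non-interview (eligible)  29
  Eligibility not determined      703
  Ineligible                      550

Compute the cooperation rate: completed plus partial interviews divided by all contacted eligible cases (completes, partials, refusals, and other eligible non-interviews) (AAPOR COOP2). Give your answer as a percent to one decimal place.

77.1%

Top: 1043 + 70 = 1113
Denom: 1043 + 70 + 302 + 29 = 1444
COOP2 = 1113 / 1444 = 0.7708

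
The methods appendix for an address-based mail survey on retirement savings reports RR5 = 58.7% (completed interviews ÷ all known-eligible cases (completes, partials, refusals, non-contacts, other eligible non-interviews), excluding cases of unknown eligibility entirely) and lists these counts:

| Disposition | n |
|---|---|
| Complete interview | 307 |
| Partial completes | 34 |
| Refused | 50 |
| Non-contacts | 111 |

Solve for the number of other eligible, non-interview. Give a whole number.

RR5 = 307 / D = 0.587
D = 307 / 0.587 = 523.0
Other denominator terms total 502
other eligible, non-interview = 523.0 − 502 ≈ 21

21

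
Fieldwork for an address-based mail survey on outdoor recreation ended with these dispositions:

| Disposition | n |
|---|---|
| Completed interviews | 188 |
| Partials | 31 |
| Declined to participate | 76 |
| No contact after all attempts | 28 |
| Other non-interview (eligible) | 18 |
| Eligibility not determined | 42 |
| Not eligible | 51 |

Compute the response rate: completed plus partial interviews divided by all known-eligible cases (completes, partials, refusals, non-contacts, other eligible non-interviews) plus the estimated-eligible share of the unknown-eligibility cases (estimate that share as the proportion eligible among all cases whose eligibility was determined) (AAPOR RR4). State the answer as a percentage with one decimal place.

Numerator = 188 + 31 = 219
Eligible (known) = 188 + 31 + 76 + 28 + 18 = 341
e = 341 / (341 + 51) = 341 / 392 = 0.8699
e × U = 0.8699 × 42 = 36.54
Base = 341 + 36.54 = 377.54
RR4 = 219 / 377.54 = 0.5801

58.0%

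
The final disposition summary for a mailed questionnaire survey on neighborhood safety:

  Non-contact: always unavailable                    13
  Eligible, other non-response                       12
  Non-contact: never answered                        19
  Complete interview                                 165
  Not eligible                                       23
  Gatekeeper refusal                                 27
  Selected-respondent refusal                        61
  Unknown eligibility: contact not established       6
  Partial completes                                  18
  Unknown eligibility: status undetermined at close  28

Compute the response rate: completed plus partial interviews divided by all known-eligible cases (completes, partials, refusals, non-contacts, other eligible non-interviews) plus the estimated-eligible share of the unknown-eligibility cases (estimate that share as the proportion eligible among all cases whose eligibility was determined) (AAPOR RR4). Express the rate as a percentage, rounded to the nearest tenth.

Refusals = 27 + 61 = 88
No contact after all attempts = 19 + 13 = 32
Eligibility not determined = 6 + 28 = 34
Top → 165 + 18 = 183
Eligible (known) → 165 + 18 + 88 + 32 + 12 = 315
e = 315 / (315 + 23) = 315 / 338 = 0.9320
e × U → 0.9320 × 34 = 31.69
Base → 315 + 31.69 = 346.69
RR4 = 183 / 346.69 = 0.5278

52.8%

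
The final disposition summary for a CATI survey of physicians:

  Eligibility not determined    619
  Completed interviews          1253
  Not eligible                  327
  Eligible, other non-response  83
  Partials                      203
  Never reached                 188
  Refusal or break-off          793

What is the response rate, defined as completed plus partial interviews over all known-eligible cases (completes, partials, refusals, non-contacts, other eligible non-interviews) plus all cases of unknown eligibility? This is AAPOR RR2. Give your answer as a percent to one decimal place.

46.4%

Numerator = 1253 + 203 = 1456
Denominator = 1253 + 203 + 793 + 188 + 83 + 619 = 3139
RR2 = 1456 / 3139 = 0.4638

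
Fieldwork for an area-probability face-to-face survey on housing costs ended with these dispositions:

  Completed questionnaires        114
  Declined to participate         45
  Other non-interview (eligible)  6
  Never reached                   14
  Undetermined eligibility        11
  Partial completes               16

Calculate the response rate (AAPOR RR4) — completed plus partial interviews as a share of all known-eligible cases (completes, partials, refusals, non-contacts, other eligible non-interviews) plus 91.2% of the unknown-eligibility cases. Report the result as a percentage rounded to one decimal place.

63.4%

Numerator = 114 + 16 = 130
Eligible (known) = 114 + 16 + 45 + 14 + 6 = 195
Eligible share of unknowns = 0.9120 × 11 = 10.03
Denom = 195 + 10.03 = 205.03
RR4 = 130 / 205.03 = 0.6341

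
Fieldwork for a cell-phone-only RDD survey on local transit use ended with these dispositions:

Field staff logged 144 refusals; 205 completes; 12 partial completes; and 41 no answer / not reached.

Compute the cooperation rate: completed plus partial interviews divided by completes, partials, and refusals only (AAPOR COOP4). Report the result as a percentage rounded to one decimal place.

Num = 205 + 12 = 217
Denom = 205 + 12 + 144 = 361
COOP4 = 217 / 361 = 0.6011

60.1%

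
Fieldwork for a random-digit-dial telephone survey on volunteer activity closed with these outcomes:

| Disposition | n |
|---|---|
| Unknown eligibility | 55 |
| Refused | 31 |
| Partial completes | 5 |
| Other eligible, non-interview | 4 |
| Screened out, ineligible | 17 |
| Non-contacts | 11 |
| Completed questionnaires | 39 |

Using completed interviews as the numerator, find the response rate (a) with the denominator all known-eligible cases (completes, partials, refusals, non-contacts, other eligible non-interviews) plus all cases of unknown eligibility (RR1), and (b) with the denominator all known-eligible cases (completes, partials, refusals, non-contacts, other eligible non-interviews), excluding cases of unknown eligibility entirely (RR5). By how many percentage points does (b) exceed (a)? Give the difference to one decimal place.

Num = 39
Base = 39 + 5 + 31 + 11 + 4 + 55 = 145
RR1 = 39 / 145 = 0.2690
Base = 39 + 5 + 31 + 11 + 4 = 90
RR5 = 39 / 90 = 0.4333
Difference = 43.33 − 26.90 = 16.43 percentage points

16.4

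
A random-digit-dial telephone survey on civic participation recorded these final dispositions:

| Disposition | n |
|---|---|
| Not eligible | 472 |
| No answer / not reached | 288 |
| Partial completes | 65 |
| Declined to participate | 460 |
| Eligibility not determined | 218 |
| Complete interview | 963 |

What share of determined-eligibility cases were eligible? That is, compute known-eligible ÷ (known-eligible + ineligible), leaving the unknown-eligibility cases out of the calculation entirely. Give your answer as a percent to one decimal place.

Determined eligible: 963 + 65 + 460 + 288 = 1776
e = 1776 / (1776 + 472) = 1776 / 2248 = 0.7900

79.0%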